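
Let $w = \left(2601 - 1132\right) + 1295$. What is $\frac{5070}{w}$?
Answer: $\frac{2535}{1382} \approx 1.8343$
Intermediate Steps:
$w = 2764$ ($w = 1469 + 1295 = 2764$)
$\frac{5070}{w} = \frac{5070}{2764} = 5070 \cdot \frac{1}{2764} = \frac{2535}{1382}$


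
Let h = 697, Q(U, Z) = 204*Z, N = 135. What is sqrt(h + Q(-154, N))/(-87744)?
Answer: -sqrt(28237)/87744 ≈ -0.0019151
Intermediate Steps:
sqrt(h + Q(-154, N))/(-87744) = sqrt(697 + 204*135)/(-87744) = sqrt(697 + 27540)*(-1/87744) = sqrt(28237)*(-1/87744) = -sqrt(28237)/87744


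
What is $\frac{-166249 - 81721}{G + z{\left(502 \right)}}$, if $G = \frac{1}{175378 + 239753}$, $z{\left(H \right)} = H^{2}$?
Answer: $- \frac{20588006814}{20922934505} \approx -0.98399$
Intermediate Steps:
$G = \frac{1}{415131} \approx 2.4089 \cdot 10^{-6}$
$\frac{-166249 - 81721}{G + z{\left(502 \right)}} = \frac{-166249 - 81721}{\frac{1}{415131} + 502^{2}} = - \frac{247970}{\frac{1}{415131} + 252004} = - \frac{247970}{\frac{104614672525}{415131}} = \left(-247970\right) \frac{415131}{104614672525} = - \frac{20588006814}{20922934505}$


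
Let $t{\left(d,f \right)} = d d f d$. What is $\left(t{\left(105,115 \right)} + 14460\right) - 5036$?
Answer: $133136299$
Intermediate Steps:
$t{\left(d,f \right)} = f d^{3}$ ($t{\left(d,f \right)} = f d^{2} d = f d^{3}$)
$\left(t{\left(105,115 \right)} + 14460\right) - 5036 = \left(115 \cdot 105^{3} + 14460\right) - 5036 = \left(115 \cdot 1157625 + 14460\right) - 5036 = \left(133126875 + 14460\right) - 5036 = 133141335 - 5036 = 133136299$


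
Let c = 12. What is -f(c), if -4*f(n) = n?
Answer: 3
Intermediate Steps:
f(n) = -n/4
-f(c) = -(-1)*12/4 = -1*(-3) = 3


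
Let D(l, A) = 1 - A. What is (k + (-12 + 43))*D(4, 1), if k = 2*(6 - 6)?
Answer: 0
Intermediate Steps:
k = 0 (k = 2*0 = 0)
(k + (-12 + 43))*D(4, 1) = (0 + (-12 + 43))*(1 - 1*1) = (0 + 31)*(1 - 1) = 31*0 = 0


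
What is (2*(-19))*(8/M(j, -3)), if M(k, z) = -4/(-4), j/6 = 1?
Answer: -304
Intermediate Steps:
j = 6 (j = 6*1 = 6)
M(k, z) = 1 (M(k, z) = -4*(-1/4) = 1)
(2*(-19))*(8/M(j, -3)) = (2*(-19))*(8/1) = -304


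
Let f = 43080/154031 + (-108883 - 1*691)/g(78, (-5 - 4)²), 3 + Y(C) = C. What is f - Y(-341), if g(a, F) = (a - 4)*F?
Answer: 4067330983/12476511 ≈ 326.00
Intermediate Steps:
Y(C) = -3 + C
g(a, F) = F*(-4 + a) (g(a, F) = (-4 + a)*F = F*(-4 + a))
f = -224588801/12476511 (f = 43080/154031 + (-108883 - 1*691)/(((-5 - 4)²*(-4 + 78))) = 43080*(1/154031) + (-108883 - 691)/(((-9)²*74)) = 43080/154031 - 109574/(81*74) = 43080/154031 - 109574/5994 = 43080/154031 - 109574*1/5994 = 43080/154031 - 54787/2997 = -224588801/12476511 ≈ -18.001)
f - Y(-341) = -224588801/12476511 - (-3 - 341) = -224588801/12476511 - 1*(-344) = -224588801/12476511 + 344 = 4067330983/12476511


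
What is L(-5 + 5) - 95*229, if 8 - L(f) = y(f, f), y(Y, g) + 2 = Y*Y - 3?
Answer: -21742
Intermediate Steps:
y(Y, g) = -5 + Y² (y(Y, g) = -2 + (Y*Y - 3) = -2 + (Y² - 3) = -2 + (-3 + Y²) = -5 + Y²)
L(f) = 13 - f² (L(f) = 8 - (-5 + f²) = 8 + (5 - f²) = 13 - f²)
L(-5 + 5) - 95*229 = (13 - (-5 + 5)²) - 95*229 = (13 - 1*0²) - 21755 = (13 - 1*0) - 21755 = (13 + 0) - 21755 = 13 - 21755 = -21742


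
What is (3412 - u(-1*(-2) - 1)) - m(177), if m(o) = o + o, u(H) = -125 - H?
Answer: 3184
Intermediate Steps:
m(o) = 2*o
(3412 - u(-1*(-2) - 1)) - m(177) = (3412 - (-125 - (-1*(-2) - 1))) - 2*177 = (3412 - (-125 - (2 - 1))) - 1*354 = (3412 - (-125 - 1*1)) - 354 = (3412 - (-125 - 1)) - 354 = (3412 - 1*(-126)) - 354 = (3412 + 126) - 354 = 3538 - 354 = 3184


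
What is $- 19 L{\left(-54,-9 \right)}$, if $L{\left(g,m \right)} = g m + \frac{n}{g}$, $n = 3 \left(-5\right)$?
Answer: $- \frac{166307}{18} \approx -9239.3$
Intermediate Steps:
$n = -15$
$L{\left(g,m \right)} = - \frac{15}{g} + g m$ ($L{\left(g,m \right)} = g m - \frac{15}{g} = - \frac{15}{g} + g m$)
$- 19 L{\left(-54,-9 \right)} = - 19 \left(- \frac{15}{-54} - -486\right) = - 19 \left(\left(-15\right) \left(- \frac{1}{54}\right) + 486\right) = - 19 \left(\frac{5}{18} + 486\right) = \left(-19\right) \frac{8753}{18} = - \frac{166307}{18}$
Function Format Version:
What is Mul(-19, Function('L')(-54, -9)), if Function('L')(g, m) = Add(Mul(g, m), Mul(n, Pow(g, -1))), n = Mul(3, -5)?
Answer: Rational(-166307, 18) ≈ -9239.3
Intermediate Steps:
n = -15
Function('L')(g, m) = Add(Mul(-15, Pow(g, -1)), Mul(g, m)) (Function('L')(g, m) = Add(Mul(g, m), Mul(-15, Pow(g, -1))) = Add(Mul(-15, Pow(g, -1)), Mul(g, m)))
Mul(-19, Function('L')(-54, -9)) = Mul(-19, Add(Mul(-15, Pow(-54, -1)), Mul(-54, -9))) = Mul(-19, Add(Mul(-15, Rational(-1, 54)), 486)) = Mul(-19, Add(Rational(5, 18), 486)) = Mul(-19, Rational(8753, 18)) = Rational(-166307, 18)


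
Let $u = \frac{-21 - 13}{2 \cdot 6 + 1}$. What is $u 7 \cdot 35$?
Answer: $- \frac{8330}{13} \approx -640.77$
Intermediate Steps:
$u = - \frac{34}{13}$ ($u = - \frac{34}{12 + 1} = - \frac{34}{13} \approx -2.6154$)
$u 7 \cdot 35 = \left(- \frac{34}{13}\right) 7 \cdot 35 = \left(- \frac{238}{13}\right) 35 = - \frac{8330}{13}$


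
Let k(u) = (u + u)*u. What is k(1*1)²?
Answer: 4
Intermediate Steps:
k(u) = 2*u² (k(u) = (2*u)*u = 2*u²)
k(1*1)² = (2*(1*1)²)² = (2*1²)² = (2*1)² = 2² = 4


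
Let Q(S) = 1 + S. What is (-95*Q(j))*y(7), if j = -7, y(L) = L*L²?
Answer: 195510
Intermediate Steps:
y(L) = L³
(-95*Q(j))*y(7) = -95*(1 - 7)*7³ = -95*(-6)*343 = 570*343 = 195510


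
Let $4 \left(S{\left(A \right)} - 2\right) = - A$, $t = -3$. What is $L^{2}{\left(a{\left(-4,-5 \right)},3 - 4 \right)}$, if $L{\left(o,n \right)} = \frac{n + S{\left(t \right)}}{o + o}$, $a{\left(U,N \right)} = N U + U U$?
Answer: $\frac{49}{82944} \approx 0.00059076$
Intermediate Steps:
$S{\left(A \right)} = 2 - \frac{A}{4}$ ($S{\left(A \right)} = 2 + \frac{\left(-1\right) A}{4} = 2 - \frac{A}{4}$)
$a{\left(U,N \right)} = U^{2} + N U$ ($a{\left(U,N \right)} = N U + U^{2} = U^{2} + N U$)
$L{\left(o,n \right)} = \frac{\frac{11}{4} + n}{2 o}$ ($L{\left(o,n \right)} = \frac{n + \left(2 - - \frac{3}{4}\right)}{o + o} = \frac{n + \left(2 + \frac{3}{4}\right)}{2 o} = \left(n + \frac{11}{4}\right) \frac{1}{2 o} = \left(\frac{11}{4} + n\right) \frac{1}{2 o} = \frac{\frac{11}{4} + n}{2 o}$)
$L^{2}{\left(a{\left(-4,-5 \right)},3 - 4 \right)} = \left(\frac{11 + 4 \left(3 - 4\right)}{8 \left(- 4 \left(-5 - 4\right)\right)}\right)^{2} = \left(\frac{11 + 4 \left(-1\right)}{8 \left(\left(-4\right) \left(-9\right)\right)}\right)^{2} = \left(\frac{11 - 4}{8 \cdot 36}\right)^{2} = \left(\frac{1}{8} \cdot \frac{1}{36} \cdot 7\right)^{2} = \left(\frac{7}{288}\right)^{2} = \frac{49}{82944}$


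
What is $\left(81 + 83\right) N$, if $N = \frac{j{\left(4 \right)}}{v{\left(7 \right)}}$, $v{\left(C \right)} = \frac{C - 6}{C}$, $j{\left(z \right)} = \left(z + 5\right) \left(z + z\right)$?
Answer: $82656$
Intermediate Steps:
$j{\left(z \right)} = 2 z \left(5 + z\right)$ ($j{\left(z \right)} = \left(5 + z\right) 2 z = 2 z \left(5 + z\right)$)
$v{\left(C \right)} = \frac{-6 + C}{C}$ ($v{\left(C \right)} = \frac{C - 6}{C} = \frac{-6 + C}{C}$)
$N = 504$ ($N = \frac{2 \cdot 4 \left(5 + 4\right)}{\frac{1}{7} \left(-6 + 7\right)} = \frac{2 \cdot 4 \cdot 9}{\frac{1}{7} \cdot 1} = 72 \frac{1}{\frac{1}{7}} = 72 \cdot 7 = 504$)
$\left(81 + 83\right) N = \left(81 + 83\right) 504 = 164 \cdot 504 = 82656$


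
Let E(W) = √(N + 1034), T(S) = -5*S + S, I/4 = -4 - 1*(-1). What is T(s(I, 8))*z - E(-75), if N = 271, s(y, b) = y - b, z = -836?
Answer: -66880 - 3*√145 ≈ -66916.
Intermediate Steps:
I = -12 (I = 4*(-4 - 1*(-1)) = 4*(-4 + 1) = 4*(-3) = -12)
T(S) = -4*S
E(W) = 3*√145 (E(W) = √(271 + 1034) = √1305 = 3*√145)
T(s(I, 8))*z - E(-75) = -4*(-12 - 1*8)*(-836) - 3*√145 = -4*(-12 - 8)*(-836) - 3*√145 = -4*(-20)*(-836) - 3*√145 = 80*(-836) - 3*√145 = -66880 - 3*√145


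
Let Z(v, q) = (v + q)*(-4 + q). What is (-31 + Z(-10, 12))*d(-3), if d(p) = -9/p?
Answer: -45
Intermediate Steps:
Z(v, q) = (-4 + q)*(q + v) (Z(v, q) = (q + v)*(-4 + q) = (-4 + q)*(q + v))
(-31 + Z(-10, 12))*d(-3) = (-31 + (12**2 - 4*12 - 4*(-10) + 12*(-10)))*(-9/(-3)) = (-31 + (144 - 48 + 40 - 120))*(-9*(-1/3)) = (-31 + 16)*3 = -15*3 = -45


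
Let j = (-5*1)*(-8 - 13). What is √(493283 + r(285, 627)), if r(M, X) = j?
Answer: 2*√123347 ≈ 702.42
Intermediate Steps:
j = 105 (j = -5*(-21) = 105)
r(M, X) = 105
√(493283 + r(285, 627)) = √(493283 + 105) = √493388 = 2*√123347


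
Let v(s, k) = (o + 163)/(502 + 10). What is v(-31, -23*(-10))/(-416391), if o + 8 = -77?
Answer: -13/35532032 ≈ -3.6587e-7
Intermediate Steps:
o = -85 (o = -8 - 77 = -85)
v(s, k) = 39/256 (v(s, k) = (-85 + 163)/(502 + 10) = 78/512 = 78*(1/512) = 39/256)
v(-31, -23*(-10))/(-416391) = (39/256)/(-416391) = (39/256)*(-1/416391) = -13/35532032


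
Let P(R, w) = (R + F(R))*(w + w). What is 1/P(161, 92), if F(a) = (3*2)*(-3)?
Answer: 1/26312 ≈ 3.8005e-5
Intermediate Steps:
F(a) = -18 (F(a) = 6*(-3) = -18)
P(R, w) = 2*w*(-18 + R) (P(R, w) = (R - 18)*(w + w) = (-18 + R)*(2*w) = 2*w*(-18 + R))
1/P(161, 92) = 1/(2*92*(-18 + 161)) = 1/(2*92*143) = 1/26312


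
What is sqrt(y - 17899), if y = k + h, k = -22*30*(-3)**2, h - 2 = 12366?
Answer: I*sqrt(11471) ≈ 107.1*I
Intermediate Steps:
h = 12368 (h = 2 + 12366 = 12368)
k = -5940 (k = -660*9 = -5940)
y = 6428 (y = -5940 + 12368 = 6428)
sqrt(y - 17899) = sqrt(6428 - 17899) = sqrt(-11471) = I*sqrt(11471)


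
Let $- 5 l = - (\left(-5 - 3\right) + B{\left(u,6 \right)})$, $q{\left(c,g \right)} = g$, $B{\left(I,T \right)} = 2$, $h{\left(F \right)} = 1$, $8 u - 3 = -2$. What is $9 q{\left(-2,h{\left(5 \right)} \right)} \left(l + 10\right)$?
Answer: $\frac{396}{5} \approx 79.2$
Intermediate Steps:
$u = \frac{1}{8}$ ($u = \frac{3}{8} + \frac{1}{8} \left(-2\right) = \frac{3}{8} - \frac{1}{4} = \frac{1}{8} \approx 0.125$)
$l = - \frac{6}{5}$ ($l = - \frac{\left(-1\right) \left(\left(-5 - 3\right) + 2\right)}{5} = - \frac{\left(-1\right) \left(-8 + 2\right)}{5} = - \frac{\left(-1\right) \left(-6\right)}{5} = \left(- \frac{1}{5}\right) 6 = - \frac{6}{5} \approx -1.2$)
$9 q{\left(-2,h{\left(5 \right)} \right)} \left(l + 10\right) = 9 \cdot 1 \left(- \frac{6}{5} + 10\right) = 9 \cdot \frac{44}{5} = \frac{396}{5}$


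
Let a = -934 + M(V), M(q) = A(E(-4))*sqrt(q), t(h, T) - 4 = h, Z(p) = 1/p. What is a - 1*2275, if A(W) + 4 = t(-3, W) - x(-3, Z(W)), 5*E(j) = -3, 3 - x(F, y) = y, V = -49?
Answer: -3209 - 161*I/3 ≈ -3209.0 - 53.667*I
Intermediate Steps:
x(F, y) = 3 - y
t(h, T) = 4 + h
E(j) = -3/5 (E(j) = (1/5)*(-3) = -3/5)
A(W) = -6 + 1/W (A(W) = -4 + ((4 - 3) - (3 - 1/W)) = -4 + (1 + (-3 + 1/W)) = -4 + (-2 + 1/W) = -6 + 1/W)
M(q) = -23*sqrt(q)/3 (M(q) = (-6 + 1/(-3/5))*sqrt(q) = (-6 - 5/3)*sqrt(q) = -23*sqrt(q)/3)
a = -934 - 161*I/3 ≈ -934.0 - 53.667*I
a - 1*2275 = (-934 - 161*I/3) - 1*2275 = (-934 - 161*I/3) - 2275 = -3209 - 161*I/3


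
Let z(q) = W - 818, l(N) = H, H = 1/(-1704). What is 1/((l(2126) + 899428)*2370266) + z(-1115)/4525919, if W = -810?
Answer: -2957041943781735976/8220720107254920127597 ≈ -0.00035971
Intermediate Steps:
H = -1/1704 ≈ -0.00058685
l(N) = -1/1704
z(q) = -1628 (z(q) = -810 - 818 = -1628)
1/((l(2126) + 899428)*2370266) + z(-1115)/4525919 = 1/((-1/1704 + 899428)*2370266) - 1628/4525919 = (1/2370266)/(1532625311/1704) - 1628*1/4525919 = (1704/1532625311)*(1/2370266) - 1628/4525919 = 852/1816364832701363 - 1628/4525919 = -2957041943781735976/8220720107254920127597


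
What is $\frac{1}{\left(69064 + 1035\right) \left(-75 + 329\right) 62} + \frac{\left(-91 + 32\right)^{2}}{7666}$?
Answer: $\frac{1921371113839}{4231321726316} \approx 0.45408$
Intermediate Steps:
$\frac{1}{\left(69064 + 1035\right) \left(-75 + 329\right) 62} + \frac{\left(-91 + 32\right)^{2}}{7666} = \frac{1}{70099 \cdot 254 \cdot 62} + \left(-59\right)^{2} \cdot \frac{1}{7666} = \frac{1}{70099 \cdot 15748} + 3481 \cdot \frac{1}{7666} = \frac{1}{70099} \cdot \frac{1}{15748} + \frac{3481}{7666} = \frac{1}{1103919052} + \frac{3481}{7666} = \frac{1921371113839}{4231321726316}$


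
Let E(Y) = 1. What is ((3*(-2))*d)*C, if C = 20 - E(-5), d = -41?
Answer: 4674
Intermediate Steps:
C = 19 (C = 20 - 1*1 = 20 - 1 = 19)
((3*(-2))*d)*C = ((3*(-2))*(-41))*19 = -6*(-41)*19 = 246*19 = 4674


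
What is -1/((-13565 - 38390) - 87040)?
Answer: 1/138995 ≈ 7.1945e-6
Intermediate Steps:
-1/((-13565 - 38390) - 87040) = -1/(-51955 - 87040) = -1/(-138995) = -1*(-1/138995) = 1/138995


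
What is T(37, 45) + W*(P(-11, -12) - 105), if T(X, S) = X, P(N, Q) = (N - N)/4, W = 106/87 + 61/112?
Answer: -68727/464 ≈ -148.12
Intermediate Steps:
W = 17179/9744 (W = 106*(1/87) + 61*(1/112) = 106/87 + 61/112 = 17179/9744 ≈ 1.7630)
P(N, Q) = 0 (P(N, Q) = 0*(¼) = 0)
T(37, 45) + W*(P(-11, -12) - 105) = 37 + 17179*(0 - 105)/9744 = 37 + (17179/9744)*(-105) = 37 - 85895/464 = -68727/464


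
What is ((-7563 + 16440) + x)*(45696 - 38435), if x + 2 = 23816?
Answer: 237369351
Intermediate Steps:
x = 23814 (x = -2 + 23816 = 23814)
((-7563 + 16440) + x)*(45696 - 38435) = ((-7563 + 16440) + 23814)*(45696 - 38435) = (8877 + 23814)*7261 = 32691*7261 = 237369351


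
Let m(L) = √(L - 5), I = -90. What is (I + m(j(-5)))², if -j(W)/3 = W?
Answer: (90 - √10)² ≈ 7540.8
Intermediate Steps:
j(W) = -3*W
m(L) = √(-5 + L)
(I + m(j(-5)))² = (-90 + √(-5 - 3*(-5)))² = (-90 + √(-5 + 15))² = (-90 + √10)²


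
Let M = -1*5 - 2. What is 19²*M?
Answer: -2527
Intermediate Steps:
M = -7 (M = -5 - 2 = -7)
19²*M = 19²*(-7) = 361*(-7) = -2527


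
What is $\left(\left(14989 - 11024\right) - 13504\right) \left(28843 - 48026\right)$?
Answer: $182986637$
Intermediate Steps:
$\left(\left(14989 - 11024\right) - 13504\right) \left(28843 - 48026\right) = \left(3965 - 13504\right) \left(-19183\right) = \left(-9539\right) \left(-19183\right) = 182986637$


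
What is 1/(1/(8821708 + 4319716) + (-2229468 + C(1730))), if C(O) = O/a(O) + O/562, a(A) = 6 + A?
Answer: -801324611248/1786524313123747027 ≈ -4.4854e-7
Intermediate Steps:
C(O) = O/562 + O/(6 + O) (C(O) = O/(6 + O) + O/562 = O/562 + O/(6 + O))
1/(1/(8821708 + 4319716) + (-2229468 + C(1730))) = 1/(1/(8821708 + 4319716) + (-2229468 + (1/562)*1730*(568 + 1730)/(6 + 1730))) = 1/(1/13141424 + (-2229468 + (1/562)*1730*2298/1736)) = 1/(1/13141424 + (-2229468 + (1/562)*1730*(1/1736)*2298)) = 1/(1/13141424 + (-2229468 + 993885/243908)) = 1/(1/13141424 - 543784087059/243908) = 1/(-1786524313123747027/801324611248) = -801324611248/1786524313123747027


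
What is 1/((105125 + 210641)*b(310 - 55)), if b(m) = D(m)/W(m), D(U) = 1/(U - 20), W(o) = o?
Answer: 59925/315766 ≈ 0.18978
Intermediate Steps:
D(U) = 1/(-20 + U)
b(m) = 1/(m*(-20 + m)) (b(m) = 1/((-20 + m)*m) = 1/(m*(-20 + m)))
1/((105125 + 210641)*b(310 - 55)) = 1/((105125 + 210641)*((1/((310 - 55)*(-20 + (310 - 55)))))) = 1/(315766*((1/(255*(-20 + 255))))) = 1/(315766*(((1/255)/235))) = 1/(315766*(((1/255)*(1/235)))) = 1/(315766*(1/59925)) = (1/315766)*59925 = 59925/315766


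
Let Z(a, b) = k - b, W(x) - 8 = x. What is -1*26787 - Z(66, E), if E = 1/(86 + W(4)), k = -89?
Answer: -2616403/98 ≈ -26698.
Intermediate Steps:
W(x) = 8 + x
E = 1/98 (E = 1/(86 + (8 + 4)) = 1/(86 + 12) = 1/98 ≈ 0.010204)
Z(a, b) = -89 - b
-1*26787 - Z(66, E) = -1*26787 - (-89 - 1*1/98) = -26787 - (-89 - 1/98) = -26787 - 1*(-8723/98) = -26787 + 8723/98 = -2616403/98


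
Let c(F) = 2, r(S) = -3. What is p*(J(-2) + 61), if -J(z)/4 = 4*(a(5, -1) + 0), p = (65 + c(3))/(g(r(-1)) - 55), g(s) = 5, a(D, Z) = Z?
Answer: -5159/50 ≈ -103.18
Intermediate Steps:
p = -67/50 (p = (65 + 2)/(5 - 55) = 67/(-50) = 67*(-1/50) = -67/50 ≈ -1.3400)
J(z) = 16 (J(z) = -16*(-1 + 0) = -16*(-1) = -4*(-4) = 16)
p*(J(-2) + 61) = -67*(16 + 61)/50 = -67/50*77 = -5159/50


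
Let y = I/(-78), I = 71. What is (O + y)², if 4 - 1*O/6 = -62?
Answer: 949687489/6084 ≈ 1.5610e+5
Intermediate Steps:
O = 396 (O = 24 - 6*(-62) = 24 + 372 = 396)
y = -71/78 (y = 71/(-78) = 71*(-1/78) = -71/78 ≈ -0.91026)
(O + y)² = (396 - 71/78)² = (30817/78)² = 949687489/6084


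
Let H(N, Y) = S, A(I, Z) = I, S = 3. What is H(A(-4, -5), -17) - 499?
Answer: -496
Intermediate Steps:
H(N, Y) = 3
H(A(-4, -5), -17) - 499 = 3 - 499 = -496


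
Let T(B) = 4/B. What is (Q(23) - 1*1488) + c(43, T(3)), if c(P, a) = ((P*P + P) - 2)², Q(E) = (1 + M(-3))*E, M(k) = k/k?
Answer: 3570658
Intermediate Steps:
M(k) = 1
Q(E) = 2*E (Q(E) = (1 + 1)*E = 2*E)
c(P, a) = (-2 + P + P²)² (c(P, a) = ((P² + P) - 2)² = ((P + P²) - 2)² = (-2 + P + P²)²)
(Q(23) - 1*1488) + c(43, T(3)) = (2*23 - 1*1488) + (-2 + 43 + 43²)² = (46 - 1488) + (-2 + 43 + 1849)² = -1442 + 1890² = -1442 + 3572100 = 3570658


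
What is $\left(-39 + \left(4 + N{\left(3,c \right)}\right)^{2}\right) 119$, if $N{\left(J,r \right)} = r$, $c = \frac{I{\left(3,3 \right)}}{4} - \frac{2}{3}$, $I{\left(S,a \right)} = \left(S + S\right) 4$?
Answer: $\frac{51527}{9} \approx 5725.2$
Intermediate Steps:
$I{\left(S,a \right)} = 8 S$ ($I{\left(S,a \right)} = 2 S 4 = 8 S$)
$c = \frac{16}{3}$ ($c = \frac{8 \cdot 3}{4} - \frac{2}{3} = 24 \cdot \frac{1}{4} - \frac{2}{3} = 6 - \frac{2}{3} = \frac{16}{3} \approx 5.3333$)
$\left(-39 + \left(4 + N{\left(3,c \right)}\right)^{2}\right) 119 = \left(-39 + \left(4 + \frac{16}{3}\right)^{2}\right) 119 = \left(-39 + \left(\frac{28}{3}\right)^{2}\right) 119 = \left(-39 + \frac{784}{9}\right) 119 = \frac{433}{9} \cdot 119 = \frac{51527}{9}$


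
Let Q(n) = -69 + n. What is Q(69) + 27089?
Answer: 27089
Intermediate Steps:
Q(69) + 27089 = (-69 + 69) + 27089 = 0 + 27089 = 27089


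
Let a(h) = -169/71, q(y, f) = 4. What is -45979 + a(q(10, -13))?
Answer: -3264678/71 ≈ -45981.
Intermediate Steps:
a(h) = -169/71 (a(h) = -169*1/71 = -169/71)
-45979 + a(q(10, -13)) = -45979 - 169/71 = -3264678/71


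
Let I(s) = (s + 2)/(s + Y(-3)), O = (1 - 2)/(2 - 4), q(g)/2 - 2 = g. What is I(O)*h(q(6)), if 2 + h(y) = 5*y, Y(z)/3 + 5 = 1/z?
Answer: -390/31 ≈ -12.581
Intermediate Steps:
Y(z) = -15 + 3/z (Y(z) = -15 + 3*(1/z) = -15 + 3/z)
q(g) = 4 + 2*g
O = 1/2 (O = -1/(-2) = -1*(-1/2) = 1/2 ≈ 0.50000)
I(s) = (2 + s)/(-16 + s) (I(s) = (s + 2)/(s + (-15 + 3/(-3))) = (2 + s)/(s + (-15 + 3*(-1/3))) = (2 + s)/(s + (-15 - 1)) = (2 + s)/(s - 16) = (2 + s)/(-16 + s))
h(y) = -2 + 5*y
I(O)*h(q(6)) = ((2 + 1/2)/(-16 + 1/2))*(-2 + 5*(4 + 2*6)) = ((5/2)/(-31/2))*(-2 + 5*(4 + 12)) = (-2/31*5/2)*(-2 + 5*16) = -5*(-2 + 80)/31 = -5/31*78 = -390/31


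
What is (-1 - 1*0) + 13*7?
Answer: 90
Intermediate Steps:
(-1 - 1*0) + 13*7 = (-1 + 0) + 91 = -1 + 91 = 90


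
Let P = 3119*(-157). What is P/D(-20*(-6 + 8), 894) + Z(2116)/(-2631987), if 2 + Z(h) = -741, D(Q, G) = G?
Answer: -429612875293/784332126 ≈ -547.74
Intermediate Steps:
Z(h) = -743 (Z(h) = -2 - 741 = -743)
P = -489683
P/D(-20*(-6 + 8), 894) + Z(2116)/(-2631987) = -489683/894 - 743/(-2631987) = -489683*1/894 - 743*(-1/2631987) = -489683/894 + 743/2631987 = -429612875293/784332126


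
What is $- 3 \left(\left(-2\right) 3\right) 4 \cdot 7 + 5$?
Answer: $509$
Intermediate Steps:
$- 3 \left(\left(-2\right) 3\right) 4 \cdot 7 + 5 = \left(-3\right) \left(-6\right) 4 \cdot 7 + 5 = 18 \cdot 4 \cdot 7 + 5 = 72 \cdot 7 + 5 = 504 + 5 = 509$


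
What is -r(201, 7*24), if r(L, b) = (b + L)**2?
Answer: -136161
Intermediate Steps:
r(L, b) = (L + b)**2
-r(201, 7*24) = -(201 + 7*24)**2 = -(201 + 168)**2 = -1*369**2 = -1*136161 = -136161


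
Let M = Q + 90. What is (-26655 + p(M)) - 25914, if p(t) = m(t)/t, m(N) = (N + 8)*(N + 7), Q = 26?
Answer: -1520688/29 ≈ -52438.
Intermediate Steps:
m(N) = (7 + N)*(8 + N) (m(N) = (8 + N)*(7 + N) = (7 + N)*(8 + N))
M = 116 (M = 26 + 90 = 116)
p(t) = (56 + t² + 15*t)/t
(-26655 + p(M)) - 25914 = (-26655 + (15 + 116 + 56/116)) - 25914 = (-26655 + (15 + 116 + 56*(1/116))) - 25914 = (-26655 + (15 + 116 + 14/29)) - 25914 = (-26655 + 3813/29) - 25914 = -769182/29 - 25914 = -1520688/29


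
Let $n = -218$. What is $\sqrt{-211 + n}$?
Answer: $i \sqrt{429} \approx 20.712 i$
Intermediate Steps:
$\sqrt{-211 + n} = \sqrt{-211 - 218} = \sqrt{-429} = i \sqrt{429}$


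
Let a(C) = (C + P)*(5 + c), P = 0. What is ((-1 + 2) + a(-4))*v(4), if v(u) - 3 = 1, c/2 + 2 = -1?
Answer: 20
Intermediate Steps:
c = -6 (c = -4 + 2*(-1) = -4 - 2 = -6)
v(u) = 4 (v(u) = 3 + 1 = 4)
a(C) = -C (a(C) = (C + 0)*(5 - 6) = C*(-1) = -C)
((-1 + 2) + a(-4))*v(4) = ((-1 + 2) - 1*(-4))*4 = (1 + 4)*4 = 5*4 = 20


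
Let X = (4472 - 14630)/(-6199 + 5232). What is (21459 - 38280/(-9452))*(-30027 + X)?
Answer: -1472114584719837/2285021 ≈ -6.4425e+8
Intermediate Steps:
X = 10158/967 (X = -10158/(-967) = -10158*(-1/967) = 10158/967 ≈ 10.505)
(21459 - 38280/(-9452))*(-30027 + X) = (21459 - 38280/(-9452))*(-30027 + 10158/967) = (21459 - 38280*(-1/9452))*(-29025951/967) = (21459 + 9570/2363)*(-29025951/967) = (50717187/2363)*(-29025951/967) = -1472114584719837/2285021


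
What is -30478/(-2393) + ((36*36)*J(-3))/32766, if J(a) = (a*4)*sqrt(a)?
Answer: 30478/2393 - 2592*I*sqrt(3)/5461 ≈ 12.736 - 0.8221*I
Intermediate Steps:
J(a) = 4*a**(3/2) (J(a) = (4*a)*sqrt(a) = 4*a**(3/2))
-30478/(-2393) + ((36*36)*J(-3))/32766 = -30478/(-2393) + ((36*36)*(4*(-3)**(3/2)))/32766 = -30478*(-1/2393) + (1296*(4*(-3*I*sqrt(3))))*(1/32766) = 30478/2393 + (1296*(-12*I*sqrt(3)))*(1/32766) = 30478/2393 - 15552*I*sqrt(3)*(1/32766) = 30478/2393 - 2592*I*sqrt(3)/5461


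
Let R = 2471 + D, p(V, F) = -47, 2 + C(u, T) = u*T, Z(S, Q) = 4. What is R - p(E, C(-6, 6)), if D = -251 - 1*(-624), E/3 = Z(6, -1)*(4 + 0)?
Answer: 2891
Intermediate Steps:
C(u, T) = -2 + T*u (C(u, T) = -2 + u*T = -2 + T*u)
E = 48 (E = 3*(4*(4 + 0)) = 3*(4*4) = 3*16 = 48)
D = 373 (D = -251 + 624 = 373)
R = 2844 (R = 2471 + 373 = 2844)
R - p(E, C(-6, 6)) = 2844 - 1*(-47) = 2844 + 47 = 2891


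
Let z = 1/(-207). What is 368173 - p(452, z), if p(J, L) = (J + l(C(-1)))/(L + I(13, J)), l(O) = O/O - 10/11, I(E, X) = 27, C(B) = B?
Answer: 22629828553/61468 ≈ 3.6816e+5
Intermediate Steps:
l(O) = 1/11 (l(O) = 1 - 10*1/11 = 1 - 10/11 = 1/11)
z = -1/207 ≈ -0.0048309
p(J, L) = (1/11 + J)/(27 + L) (p(J, L) = (J + 1/11)/(L + 27) = (1/11 + J)/(27 + L))
368173 - p(452, z) = 368173 - (1/11 + 452)/(27 - 1/207) = 368173 - 4973/(5588/207*11) = 368173 - 207*4973/(5588*11) = 368173 - 1*1029411/61468 = 368173 - 1029411/61468 = 22629828553/61468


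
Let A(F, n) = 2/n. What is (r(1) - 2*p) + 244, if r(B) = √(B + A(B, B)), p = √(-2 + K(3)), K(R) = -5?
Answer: 244 + √3 - 2*I*√7 ≈ 245.73 - 5.2915*I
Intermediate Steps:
p = I*√7 (p = √(-2 - 5) = √(-7) = I*√7 ≈ 2.6458*I)
r(B) = √(B + 2/B)
(r(1) - 2*p) + 244 = (√(1 + 2/1) - 2*I*√7) + 244 = (√(1 + 2*1) - 2*I*√7) + 244 = (√(1 + 2) - 2*I*√7) + 244 = (√3 - 2*I*√7) + 244 = 244 + √3 - 2*I*√7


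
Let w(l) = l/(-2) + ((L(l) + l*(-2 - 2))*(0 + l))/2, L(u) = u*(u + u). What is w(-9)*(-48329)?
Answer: 85687317/2 ≈ 4.2844e+7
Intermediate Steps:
L(u) = 2*u² (L(u) = u*(2*u) = 2*u²)
w(l) = -l/2 + l*(-4*l + 2*l²)/2 (w(l) = l/(-2) + ((2*l² + l*(-2 - 2))*(0 + l))/2 = l*(-½) + ((2*l² + l*(-4))*l)*(½) = -l/2 + ((2*l² - 4*l)*l)*(½) = -l/2 + ((-4*l + 2*l²)*l)*(½) = -l/2 + (l*(-4*l + 2*l²))*(½) = -l/2 + l*(-4*l + 2*l²)/2)
w(-9)*(-48329) = -9*(-½ + (-9)² - 2*(-9))*(-48329) = -9*(-½ + 81 + 18)*(-48329) = -9*197/2*(-48329) = -1773/2*(-48329) = 85687317/2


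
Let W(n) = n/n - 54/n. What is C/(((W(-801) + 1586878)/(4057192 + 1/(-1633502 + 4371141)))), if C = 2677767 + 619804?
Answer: 3259762064660930482291/386642880068443 ≈ 8.4309e+6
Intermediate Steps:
W(n) = 1 - 54/n
C = 3297571
C/(((W(-801) + 1586878)/(4057192 + 1/(-1633502 + 4371141)))) = 3297571/((((-54 - 801)/(-801) + 1586878)/(4057192 + 1/(-1633502 + 4371141)))) = 3297571/(((-1/801*(-855) + 1586878)/(4057192 + 1/2737639))) = 3297571/(((95/89 + 1586878)/(4057192 + 1/2737639))) = 3297571/((141232237/(89*(11107127049689/2737639)))) = 3297571/(((141232237/89)*(2737639/11107127049689))) = 3297571/(386642880068443/988534307422321) = 3297571*(988534307422321/386642880068443) = 3259762064660930482291/386642880068443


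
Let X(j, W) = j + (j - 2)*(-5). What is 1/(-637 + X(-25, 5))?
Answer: -1/527 ≈ -0.0018975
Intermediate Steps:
X(j, W) = 10 - 4*j (X(j, W) = j + (-2 + j)*(-5) = j + (10 - 5*j) = 10 - 4*j)
1/(-637 + X(-25, 5)) = 1/(-637 + (10 - 4*(-25))) = 1/(-637 + (10 + 100)) = 1/(-637 + 110) = 1/(-527) = -1/527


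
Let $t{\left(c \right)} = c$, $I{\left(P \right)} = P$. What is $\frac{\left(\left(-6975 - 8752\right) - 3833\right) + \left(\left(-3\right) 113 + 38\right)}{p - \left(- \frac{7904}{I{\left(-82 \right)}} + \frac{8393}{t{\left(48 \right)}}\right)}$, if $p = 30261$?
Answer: $- \frac{39086448}{59019839} \approx -0.66226$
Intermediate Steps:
$\frac{\left(\left(-6975 - 8752\right) - 3833\right) + \left(\left(-3\right) 113 + 38\right)}{p - \left(- \frac{7904}{I{\left(-82 \right)}} + \frac{8393}{t{\left(48 \right)}}\right)} = \frac{\left(\left(-6975 - 8752\right) - 3833\right) + \left(\left(-3\right) 113 + 38\right)}{30261 + \left(- \frac{8393}{48} + \frac{7904}{-82}\right)} = \frac{\left(-15727 - 3833\right) + \left(-339 + 38\right)}{30261 + \left(\left(-8393\right) \frac{1}{48} + 7904 \left(- \frac{1}{82}\right)\right)} = \frac{-19560 - 301}{30261 - \frac{533809}{1968}} = - \frac{19861}{30261 - \frac{533809}{1968}} = - \frac{19861}{\frac{59019839}{1968}} = \left(-19861\right) \frac{1968}{59019839} = - \frac{39086448}{59019839}$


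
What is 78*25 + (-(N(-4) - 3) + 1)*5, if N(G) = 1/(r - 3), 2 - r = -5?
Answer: 7875/4 ≈ 1968.8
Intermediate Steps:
r = 7 (r = 2 - 1*(-5) = 2 + 5 = 7)
N(G) = ¼ (N(G) = 1/(7 - 3) = 1/4 = ¼)
78*25 + (-(N(-4) - 3) + 1)*5 = 78*25 + (-(¼ - 3) + 1)*5 = 1950 + (-1*(-11/4) + 1)*5 = 1950 + (11/4 + 1)*5 = 1950 + (15/4)*5 = 1950 + 75/4 = 7875/4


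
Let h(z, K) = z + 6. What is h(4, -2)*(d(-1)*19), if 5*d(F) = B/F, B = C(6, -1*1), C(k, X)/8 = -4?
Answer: 1216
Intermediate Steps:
C(k, X) = -32 (C(k, X) = 8*(-4) = -32)
B = -32
h(z, K) = 6 + z
d(F) = -32/(5*F) (d(F) = (-32/F)/5 = -32/(5*F))
h(4, -2)*(d(-1)*19) = (6 + 4)*(-32/5/(-1)*19) = 10*(-32/5*(-1)*19) = 10*((32/5)*19) = 10*(608/5) = 1216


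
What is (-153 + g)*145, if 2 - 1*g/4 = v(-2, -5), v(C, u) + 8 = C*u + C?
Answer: -21025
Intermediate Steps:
v(C, u) = -8 + C + C*u (v(C, u) = -8 + (C*u + C) = -8 + (C + C*u) = -8 + C + C*u)
g = 8 (g = 8 - 4*(-8 - 2 - 2*(-5)) = 8 - 4*(-8 - 2 + 10) = 8 - 4*0 = 8 + 0 = 8)
(-153 + g)*145 = (-153 + 8)*145 = -145*145 = -21025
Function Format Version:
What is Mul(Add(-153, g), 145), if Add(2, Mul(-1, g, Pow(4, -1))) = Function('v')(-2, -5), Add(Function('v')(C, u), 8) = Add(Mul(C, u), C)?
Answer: -21025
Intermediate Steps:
Function('v')(C, u) = Add(-8, C, Mul(C, u)) (Function('v')(C, u) = Add(-8, Add(Mul(C, u), C)) = Add(-8, Add(C, Mul(C, u))) = Add(-8, C, Mul(C, u)))
g = 8 (g = Add(8, Mul(-4, Add(-8, -2, Mul(-2, -5)))) = Add(8, Mul(-4, Add(-8, -2, 10))) = Add(8, Mul(-4, 0)) = Add(8, 0) = 8)
Mul(Add(-153, g), 145) = Mul(Add(-153, 8), 145) = Mul(-145, 145) = -21025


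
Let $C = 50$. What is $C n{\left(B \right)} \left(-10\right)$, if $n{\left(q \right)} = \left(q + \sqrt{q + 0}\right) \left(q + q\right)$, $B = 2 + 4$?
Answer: $-36000 - 6000 \sqrt{6} \approx -50697.0$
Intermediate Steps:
$B = 6$
$n{\left(q \right)} = 2 q \left(q + \sqrt{q}\right)$ ($n{\left(q \right)} = \left(q + \sqrt{q}\right) 2 q = 2 q \left(q + \sqrt{q}\right)$)
$C n{\left(B \right)} \left(-10\right) = 50 \left(2 \cdot 6^{2} + 2 \cdot 6^{\frac{3}{2}}\right) \left(-10\right) = 50 \left(2 \cdot 36 + 2 \cdot 6 \sqrt{6}\right) \left(-10\right) = 50 \left(72 + 12 \sqrt{6}\right) \left(-10\right) = \left(3600 + 600 \sqrt{6}\right) \left(-10\right) = -36000 - 6000 \sqrt{6}$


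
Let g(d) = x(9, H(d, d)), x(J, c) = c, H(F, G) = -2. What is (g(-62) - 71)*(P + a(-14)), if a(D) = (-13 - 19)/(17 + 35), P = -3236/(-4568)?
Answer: -100813/14846 ≈ -6.7906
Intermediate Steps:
P = 809/1142 (P = -3236*(-1/4568) = 809/1142 ≈ 0.70841)
a(D) = -8/13 (a(D) = -32/52 = -32*1/52 = -8/13)
g(d) = -2
(g(-62) - 71)*(P + a(-14)) = (-2 - 71)*(809/1142 - 8/13) = -73*1381/14846 = -100813/14846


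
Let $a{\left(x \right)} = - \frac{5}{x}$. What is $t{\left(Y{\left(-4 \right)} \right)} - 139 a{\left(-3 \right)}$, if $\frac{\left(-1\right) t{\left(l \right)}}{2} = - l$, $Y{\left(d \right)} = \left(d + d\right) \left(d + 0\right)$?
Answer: $- \frac{503}{3} \approx -167.67$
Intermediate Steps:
$Y{\left(d \right)} = 2 d^{2}$ ($Y{\left(d \right)} = 2 d d = 2 d^{2}$)
$t{\left(l \right)} = 2 l$ ($t{\left(l \right)} = - 2 \left(- l\right) = 2 l$)
$t{\left(Y{\left(-4 \right)} \right)} - 139 a{\left(-3 \right)} = 2 \cdot 2 \left(-4\right)^{2} - 139 \left(- \frac{5}{-3}\right) = 2 \cdot 2 \cdot 16 - 139 \left(\left(-5\right) \left(- \frac{1}{3}\right)\right) = 2 \cdot 32 - \frac{695}{3} = 64 - \frac{695}{3} = - \frac{503}{3}$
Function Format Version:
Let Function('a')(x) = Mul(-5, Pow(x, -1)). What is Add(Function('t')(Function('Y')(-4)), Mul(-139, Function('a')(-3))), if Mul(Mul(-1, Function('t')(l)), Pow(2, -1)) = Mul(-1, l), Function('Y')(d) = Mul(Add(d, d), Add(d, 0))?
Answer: Rational(-503, 3) ≈ -167.67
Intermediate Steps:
Function('Y')(d) = Mul(2, Pow(d, 2)) (Function('Y')(d) = Mul(Mul(2, d), d) = Mul(2, Pow(d, 2)))
Function('t')(l) = Mul(2, l) (Function('t')(l) = Mul(-2, Mul(-1, l)) = Mul(2, l))
Add(Function('t')(Function('Y')(-4)), Mul(-139, Function('a')(-3))) = Add(Mul(2, Mul(2, Pow(-4, 2))), Mul(-139, Mul(-5, Pow(-3, -1)))) = Add(Mul(2, Mul(2, 16)), Mul(-139, Mul(-5, Rational(-1, 3)))) = Add(Mul(2, 32), Mul(-139, Rational(5, 3))) = Add(64, Rational(-695, 3)) = Rational(-503, 3)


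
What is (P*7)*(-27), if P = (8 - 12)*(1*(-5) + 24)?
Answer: 14364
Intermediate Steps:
P = -76 (P = -4*(-5 + 24) = -4*19 = -76)
(P*7)*(-27) = -76*7*(-27) = -532*(-27) = 14364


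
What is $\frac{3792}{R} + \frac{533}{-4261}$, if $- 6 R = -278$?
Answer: $\frac{48399049}{592279} \approx 81.717$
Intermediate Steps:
$R = \frac{139}{3}$ ($R = \left(- \frac{1}{6}\right) \left(-278\right) = \frac{139}{3} \approx 46.333$)
$\frac{3792}{R} + \frac{533}{-4261} = \frac{3792}{\frac{139}{3}} + \frac{533}{-4261} = 3792 \cdot \frac{3}{139} + 533 \left(- \frac{1}{4261}\right) = \frac{11376}{139} - \frac{533}{4261} = \frac{48399049}{592279}$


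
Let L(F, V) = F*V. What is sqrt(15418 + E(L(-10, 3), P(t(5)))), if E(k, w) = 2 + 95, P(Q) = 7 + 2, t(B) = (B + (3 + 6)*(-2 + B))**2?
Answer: sqrt(15515) ≈ 124.56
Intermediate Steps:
t(B) = (-18 + 10*B)**2 (t(B) = (B + 9*(-2 + B))**2 = (B + (-18 + 9*B))**2 = (-18 + 10*B)**2)
P(Q) = 9
E(k, w) = 97
sqrt(15418 + E(L(-10, 3), P(t(5)))) = sqrt(15418 + 97) = sqrt(15515)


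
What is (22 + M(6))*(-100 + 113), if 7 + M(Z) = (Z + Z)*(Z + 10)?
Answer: 2691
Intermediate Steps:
M(Z) = -7 + 2*Z*(10 + Z) (M(Z) = -7 + (Z + Z)*(Z + 10) = -7 + (2*Z)*(10 + Z) = -7 + 2*Z*(10 + Z))
(22 + M(6))*(-100 + 113) = (22 + (-7 + 2*6² + 20*6))*(-100 + 113) = (22 + (-7 + 2*36 + 120))*13 = (22 + (-7 + 72 + 120))*13 = (22 + 185)*13 = 207*13 = 2691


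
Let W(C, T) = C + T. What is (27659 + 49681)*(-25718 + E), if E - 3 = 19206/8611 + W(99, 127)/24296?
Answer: -52005736364134815/26151607 ≈ -1.9886e+9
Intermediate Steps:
E = 548106815/104606428 (E = 3 + (19206/8611 + (99 + 127)/24296) = 3 + (19206*(1/8611) + 226*(1/24296)) = 3 + (19206/8611 + 113/12148) = 3 + 234287531/104606428 = 548106815/104606428 ≈ 5.2397)
(27659 + 49681)*(-25718 + E) = (27659 + 49681)*(-25718 + 548106815/104606428) = 77340*(-2689720008489/104606428) = -52005736364134815/26151607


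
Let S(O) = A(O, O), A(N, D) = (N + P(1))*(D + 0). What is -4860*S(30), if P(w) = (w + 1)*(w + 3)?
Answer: -5540400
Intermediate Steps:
P(w) = (1 + w)*(3 + w)
A(N, D) = D*(8 + N) (A(N, D) = (N + (3 + 1**2 + 4*1))*(D + 0) = (N + (3 + 1 + 4))*D = (N + 8)*D = (8 + N)*D = D*(8 + N))
S(O) = O*(8 + O)
-4860*S(30) = -145800*(8 + 30) = -145800*38 = -4860*1140 = -5540400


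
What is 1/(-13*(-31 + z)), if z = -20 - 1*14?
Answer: 1/845 ≈ 0.0011834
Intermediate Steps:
z = -34 (z = -20 - 14 = -34)
1/(-13*(-31 + z)) = 1/(-13*(-31 - 34)) = 1/(-13*(-65)) = 1/845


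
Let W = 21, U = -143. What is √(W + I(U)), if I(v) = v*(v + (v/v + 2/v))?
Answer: √20329 ≈ 142.58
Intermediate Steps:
I(v) = v*(1 + v + 2/v) (I(v) = v*(v + (1 + 2/v)) = v*(1 + v + 2/v))
√(W + I(U)) = √(21 + (2 - 143 + (-143)²)) = √(21 + (2 - 143 + 20449)) = √(21 + 20308) = √20329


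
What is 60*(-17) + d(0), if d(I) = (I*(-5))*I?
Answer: -1020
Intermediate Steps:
d(I) = -5*I² (d(I) = (-5*I)*I = -5*I²)
60*(-17) + d(0) = 60*(-17) - 5*0² = -1020 - 5*0 = -1020 + 0 = -1020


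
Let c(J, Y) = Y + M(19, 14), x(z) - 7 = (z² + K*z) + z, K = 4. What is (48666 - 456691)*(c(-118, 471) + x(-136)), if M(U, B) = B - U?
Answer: -7462369225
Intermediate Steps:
x(z) = 7 + z² + 5*z (x(z) = 7 + ((z² + 4*z) + z) = 7 + (z² + 5*z) = 7 + z² + 5*z)
c(J, Y) = -5 + Y (c(J, Y) = Y + (14 - 1*19) = Y + (14 - 19) = Y - 5 = -5 + Y)
(48666 - 456691)*(c(-118, 471) + x(-136)) = (48666 - 456691)*((-5 + 471) + (7 + (-136)² + 5*(-136))) = -408025*(466 + (7 + 18496 - 680)) = -408025*(466 + 17823) = -408025*18289 = -7462369225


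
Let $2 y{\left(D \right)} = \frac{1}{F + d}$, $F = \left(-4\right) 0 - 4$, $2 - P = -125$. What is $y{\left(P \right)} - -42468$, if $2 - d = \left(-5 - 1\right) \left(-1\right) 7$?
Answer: $\frac{3737183}{88} \approx 42468.0$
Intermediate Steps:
$P = 127$ ($P = 2 - -125 = 2 + 125 = 127$)
$d = -40$ ($d = 2 - \left(-5 - 1\right) \left(-1\right) 7 = 2 - \left(-6\right) \left(-1\right) 7 = 2 - 6 \cdot 7 = 2 - 42 = -40$)
$F = -4$ ($F = 0 - 4 = -4$)
$y{\left(D \right)} = - \frac{1}{88}$ ($y{\left(D \right)} = \frac{1}{2 \left(-4 - 40\right)} = \frac{1}{2 \left(-44\right)} = \frac{1}{2} \left(- \frac{1}{44}\right) = - \frac{1}{88}$)
$y{\left(P \right)} - -42468 = - \frac{1}{88} - -42468 = - \frac{1}{88} + 42468 = \frac{3737183}{88}$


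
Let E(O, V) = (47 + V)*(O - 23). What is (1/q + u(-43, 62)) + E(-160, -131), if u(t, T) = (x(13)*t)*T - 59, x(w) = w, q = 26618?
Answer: -514925209/26618 ≈ -19345.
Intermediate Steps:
E(O, V) = (-23 + O)*(47 + V) (E(O, V) = (47 + V)*(-23 + O) = (-23 + O)*(47 + V))
u(t, T) = -59 + 13*T*t (u(t, T) = (13*t)*T - 59 = 13*T*t - 59 = -59 + 13*T*t)
(1/q + u(-43, 62)) + E(-160, -131) = (1/26618 + (-59 + 13*62*(-43))) + (-1081 - 23*(-131) + 47*(-160) - 160*(-131)) = (1/26618 + (-59 - 34658)) + (-1081 + 3013 - 7520 + 20960) = (1/26618 - 34717) + 15372 = -924097105/26618 + 15372 = -514925209/26618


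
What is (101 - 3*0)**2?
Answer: 10201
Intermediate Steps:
(101 - 3*0)**2 = (101 + 0)**2 = 101**2 = 10201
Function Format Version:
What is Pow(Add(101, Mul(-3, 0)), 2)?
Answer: 10201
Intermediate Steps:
Pow(Add(101, Mul(-3, 0)), 2) = Pow(Add(101, 0), 2) = Pow(101, 2) = 10201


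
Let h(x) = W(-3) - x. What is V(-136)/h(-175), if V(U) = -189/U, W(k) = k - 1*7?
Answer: 63/7480 ≈ 0.0084225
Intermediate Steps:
W(k) = -7 + k (W(k) = k - 7 = -7 + k)
h(x) = -10 - x (h(x) = (-7 - 3) - x = -10 - x)
V(-136)/h(-175) = (-189/(-136))/(-10 - 1*(-175)) = (-189*(-1/136))/(-10 + 175) = (189/136)/165 = (189/136)*(1/165) = 63/7480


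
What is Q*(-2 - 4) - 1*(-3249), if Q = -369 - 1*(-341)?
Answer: 3417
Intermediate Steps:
Q = -28 (Q = -369 + 341 = -28)
Q*(-2 - 4) - 1*(-3249) = -28*(-2 - 4) - 1*(-3249) = -28*(-6) + 3249 = 168 + 3249 = 3417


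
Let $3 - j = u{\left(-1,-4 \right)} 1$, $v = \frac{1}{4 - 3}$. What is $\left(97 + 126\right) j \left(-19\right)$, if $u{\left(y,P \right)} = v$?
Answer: $-8474$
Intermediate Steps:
$v = 1$ ($v = 1^{-1} = 1$)
$u{\left(y,P \right)} = 1$
$j = 2$ ($j = 3 - 1 \cdot 1 = 3 - 1 = 2$)
$\left(97 + 126\right) j \left(-19\right) = \left(97 + 126\right) 2 \left(-19\right) = 223 \left(-38\right) = -8474$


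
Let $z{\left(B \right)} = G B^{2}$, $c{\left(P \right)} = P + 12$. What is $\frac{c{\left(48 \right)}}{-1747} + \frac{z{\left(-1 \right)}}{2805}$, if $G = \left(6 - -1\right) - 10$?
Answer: $- \frac{57847}{1633445} \approx -0.035414$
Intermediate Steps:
$G = -3$ ($G = \left(6 + 1\right) - 10 = 7 - 10 = -3$)
$c{\left(P \right)} = 12 + P$
$z{\left(B \right)} = - 3 B^{2}$
$\frac{c{\left(48 \right)}}{-1747} + \frac{z{\left(-1 \right)}}{2805} = \frac{12 + 48}{-1747} + \frac{\left(-3\right) \left(-1\right)^{2}}{2805} = 60 \left(- \frac{1}{1747}\right) + \left(-3\right) 1 \cdot \frac{1}{2805} = - \frac{60}{1747} - \frac{1}{935} = - \frac{57847}{1633445}$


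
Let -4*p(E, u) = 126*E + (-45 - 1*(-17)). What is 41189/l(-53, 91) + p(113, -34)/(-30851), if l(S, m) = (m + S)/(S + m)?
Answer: 2541450783/61702 ≈ 41189.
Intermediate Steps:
l(S, m) = 1 (l(S, m) = (S + m)/(S + m) = 1)
p(E, u) = 7 - 63*E/2 (p(E, u) = -(126*E + (-45 - 1*(-17)))/4 = -(126*E + (-45 + 17))/4 = -(126*E - 28)/4 = -(-28 + 126*E)/4 = 7 - 63*E/2)
41189/l(-53, 91) + p(113, -34)/(-30851) = 41189/1 + (7 - 63/2*113)/(-30851) = 41189*1 + (7 - 7119/2)*(-1/30851) = 41189 - 7105/2*(-1/30851) = 41189 + 7105/61702 = 2541450783/61702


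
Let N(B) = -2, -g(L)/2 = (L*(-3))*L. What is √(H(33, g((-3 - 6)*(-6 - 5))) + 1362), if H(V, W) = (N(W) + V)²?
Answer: √2323 ≈ 48.198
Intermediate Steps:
g(L) = 6*L² (g(L) = -2*L*(-3)*L = -2*(-3*L)*L = -(-6)*L² = 6*L²)
H(V, W) = (-2 + V)²
√(H(33, g((-3 - 6)*(-6 - 5))) + 1362) = √((-2 + 33)² + 1362) = √(31² + 1362) = √(961 + 1362) = √2323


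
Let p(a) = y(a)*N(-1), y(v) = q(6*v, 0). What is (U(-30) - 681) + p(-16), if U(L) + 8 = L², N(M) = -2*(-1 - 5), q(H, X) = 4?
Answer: 259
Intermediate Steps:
y(v) = 4
N(M) = 12 (N(M) = -2*(-6) = 12)
p(a) = 48 (p(a) = 4*12 = 48)
U(L) = -8 + L²
(U(-30) - 681) + p(-16) = ((-8 + (-30)²) - 681) + 48 = ((-8 + 900) - 681) + 48 = (892 - 681) + 48 = 211 + 48 = 259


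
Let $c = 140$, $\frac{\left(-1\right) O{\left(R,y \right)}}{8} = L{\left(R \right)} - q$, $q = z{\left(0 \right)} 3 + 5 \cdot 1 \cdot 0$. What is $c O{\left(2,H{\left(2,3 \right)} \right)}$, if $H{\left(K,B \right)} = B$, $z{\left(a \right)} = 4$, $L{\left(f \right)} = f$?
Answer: $11200$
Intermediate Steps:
$q = 12$ ($q = 4 \cdot 3 + 5 \cdot 1 \cdot 0 = 12 + 5 \cdot 0 = 12 + 0 = 12$)
$O{\left(R,y \right)} = 96 - 8 R$ ($O{\left(R,y \right)} = - 8 \left(R - 12\right) = - 8 \left(-12 + R\right) = 96 - 8 R$)
$c O{\left(2,H{\left(2,3 \right)} \right)} = 140 \left(96 - 16\right) = 140 \cdot 80 = 11200$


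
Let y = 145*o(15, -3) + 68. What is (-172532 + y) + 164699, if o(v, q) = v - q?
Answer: -5155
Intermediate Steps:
y = 2678 (y = 145*(15 - 1*(-3)) + 68 = 145*(15 + 3) + 68 = 145*18 + 68 = 2610 + 68 = 2678)
(-172532 + y) + 164699 = (-172532 + 2678) + 164699 = -169854 + 164699 = -5155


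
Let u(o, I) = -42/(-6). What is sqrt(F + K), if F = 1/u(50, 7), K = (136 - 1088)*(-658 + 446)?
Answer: sqrt(9889383)/7 ≈ 449.25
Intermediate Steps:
K = 201824 (K = -952*(-212) = 201824)
u(o, I) = 7 (u(o, I) = -42*(-1/6) = 7)
F = 1/7 ≈ 0.14286
sqrt(F + K) = sqrt(1/7 + 201824) = sqrt(1412769/7) = sqrt(9889383)/7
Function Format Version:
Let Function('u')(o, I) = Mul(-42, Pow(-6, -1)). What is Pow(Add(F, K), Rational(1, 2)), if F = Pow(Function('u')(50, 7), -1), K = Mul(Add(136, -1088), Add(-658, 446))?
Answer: Mul(Rational(1, 7), Pow(9889383, Rational(1, 2))) ≈ 449.25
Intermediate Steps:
K = 201824 (K = Mul(-952, -212) = 201824)
Function('u')(o, I) = 7 (Function('u')(o, I) = Mul(-42, Rational(-1, 6)) = 7)
F = Rational(1, 7) (F = Pow(7, -1) = Rational(1, 7) ≈ 0.14286)
Pow(Add(F, K), Rational(1, 2)) = Pow(Add(Rational(1, 7), 201824), Rational(1, 2)) = Pow(Rational(1412769, 7), Rational(1, 2)) = Mul(Rational(1, 7), Pow(9889383, Rational(1, 2)))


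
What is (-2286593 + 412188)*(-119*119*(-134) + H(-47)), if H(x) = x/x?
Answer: -3556824067875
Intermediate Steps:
H(x) = 1
(-2286593 + 412188)*(-119*119*(-134) + H(-47)) = (-2286593 + 412188)*(-119*119*(-134) + 1) = -1874405*(-14161*(-134) + 1) = -1874405*(1897574 + 1) = -1874405*1897575 = -3556824067875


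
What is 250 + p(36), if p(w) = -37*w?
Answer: -1082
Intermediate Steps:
250 + p(36) = 250 - 37*36 = 250 - 1332 = -1082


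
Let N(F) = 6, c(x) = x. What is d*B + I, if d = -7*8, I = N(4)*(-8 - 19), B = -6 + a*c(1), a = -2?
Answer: 286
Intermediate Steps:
B = -8 (B = -6 - 2*1 = -6 - 2 = -8)
I = -162 (I = 6*(-8 - 19) = 6*(-27) = -162)
d = -56 (d = -1*56 = -56)
d*B + I = -56*(-8) - 162 = 448 - 162 = 286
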